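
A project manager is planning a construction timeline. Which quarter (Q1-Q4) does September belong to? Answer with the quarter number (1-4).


Month: September (month 9)
Q1: January-March (months 1-3)
Q2: April-June (months 4-6)
Q3: July-September (months 7-9)
Q4: October-December (months 10-12)
Month 9 falls in Q3

3


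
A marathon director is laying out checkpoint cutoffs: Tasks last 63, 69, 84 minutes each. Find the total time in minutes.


Durations: 63, 69, 84
Running sum: 63
+ 69 = 132
+ 84 = 216
Total duration: 216 minutes
That is 3 hours and 36 minutes

216


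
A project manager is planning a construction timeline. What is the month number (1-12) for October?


Calendar month order:
9. September
10. October <--
11. November
October is month number 10

10


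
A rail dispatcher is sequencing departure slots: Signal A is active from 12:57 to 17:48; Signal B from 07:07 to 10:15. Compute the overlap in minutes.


Interval A: [777, 1068] minutes from midnight
Interval B: [427, 615] minutes from midnight
Overlap start = max(777, 427) = 777
Overlap end = min(1068, 615) = 615
End <= start, so the intervals do not overlap: 0 minutes

0


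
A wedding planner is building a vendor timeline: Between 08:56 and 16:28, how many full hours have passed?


Start: 08:56
End: 16:28
Hour difference: 16 - 8 = 8 hours
Minute difference: 28 - 56 = -28 minutes
Total minutes: 452
Complete hours: 452 / 60 = 7 (remainder 32)

7


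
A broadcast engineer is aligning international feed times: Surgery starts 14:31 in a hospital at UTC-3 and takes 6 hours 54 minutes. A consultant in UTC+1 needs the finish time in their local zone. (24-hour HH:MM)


Start: 14:31 in UTC-3
Step 1 - add duration:
  minutes: 31 + 54 = 85 (carry 1h)
  hours: 14 + 6 + 1 = 21
  end in UTC-3: 21:25
Step 2 - convert UTC-3 -> UTC+1:
  offset difference: 1 - (-3) = 4 hours
  21 + (4) = 25 -> mod 24 = 1
Result: 01:25 in UTC+1

01:25


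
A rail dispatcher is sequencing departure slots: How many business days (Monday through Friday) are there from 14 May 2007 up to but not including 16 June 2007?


Start: 2007-05-14 (Monday)
End (exclusive): 2007-06-16 (Saturday)
Total calendar days: 33
Full weeks: 33 // 7 = 4 -> 20 weekdays
Remaining 5 days starting on Monday:
  Mon(w), Tue(w), Wed(w), Thu(w), Fri(w) -> 5 weekdays
Total business days: 20 + 5 = 25

25


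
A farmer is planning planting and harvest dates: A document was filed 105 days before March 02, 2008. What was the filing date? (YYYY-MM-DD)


Start: 2008-03-02
Subtracting 105 days
Days already passed in March: 2
After going back through March: 103 more days to subtract
February 2008: 29 days, 74 remaining
January 2008: 31 days, 43 remaining
December 2007: 31 days, 12 remaining
November 2007 has 30 days, need 12
Result: 2007-11-18

2007-11-18


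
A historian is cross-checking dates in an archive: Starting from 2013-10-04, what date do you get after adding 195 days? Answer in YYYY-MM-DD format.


Start: 2013-10-04
Adding 195 days
Days remaining in October: 27
After October: 168 days still to add
November 2013: 30 days, 138 remaining
December 2013: 31 days, 107 remaining
January 2014: 31 days, 76 remaining
February 2014: 28 days, 48 remaining
Result: 2014-04-17

2014-04-17


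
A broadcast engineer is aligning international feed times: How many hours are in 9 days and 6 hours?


Days: 9
Extra hours: 6
Hours per day: 24
Days to hours: 9 x 24 = 216
Total: 216 + 6 = 222

222


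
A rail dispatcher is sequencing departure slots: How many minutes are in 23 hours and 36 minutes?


Hours: 23
Minutes: 36
Convert hours to minutes: 23 x 60 = 1380
Add remaining minutes: 1380 + 36 = 1416

1416


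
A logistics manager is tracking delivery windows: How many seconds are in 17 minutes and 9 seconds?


Minutes: 17
Seconds: 9
Convert minutes to seconds: 17 x 60 = 1020
Add remaining seconds: 1020 + 9 = 1029

1029


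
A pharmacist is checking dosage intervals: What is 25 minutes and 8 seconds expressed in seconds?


Minutes: 25
Extra seconds: 8
Seconds per minute: 60
Minutes to seconds: 25 x 60 = 1500
Total: 1500 + 8 = 1508

1508


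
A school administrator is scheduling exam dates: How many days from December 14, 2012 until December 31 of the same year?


Start: December 14, 2012
End: December 31, 2012
Days left in December: 17
Total: 17 days

17


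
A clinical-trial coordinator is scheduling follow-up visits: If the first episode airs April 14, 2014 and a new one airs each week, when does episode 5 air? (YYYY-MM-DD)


First occurrence: 2014-04-14 (occurrence 1)
Each occurrence is 7 days after the previous.
Occurrence 5 is 4 weeks after the first.
4 weeks = 28 days
2014-04-14 + 28 days = 2014-05-12

2014-05-12


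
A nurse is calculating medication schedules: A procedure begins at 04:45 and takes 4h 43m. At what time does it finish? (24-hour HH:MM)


Start time: 04:45
Adding: 4 hours 43 minutes
Minutes: 45 + 43 = 88
Minute overflow: 88 >= 60, so carry 1 hour, minutes = 28
Hours: 4 + 4 + 1 = 9
Result: 09:28

09:28


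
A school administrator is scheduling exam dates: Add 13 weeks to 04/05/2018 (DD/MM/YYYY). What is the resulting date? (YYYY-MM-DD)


Start: 2018-05-04
Weeks to add: 13
Convert to days: 13 x 7 = 91 days
Add 91 days to 2018-05-04
Result: 2018-08-03

2018-08-03


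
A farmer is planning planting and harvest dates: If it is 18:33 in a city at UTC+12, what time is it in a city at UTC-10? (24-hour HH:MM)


Local time: 18:33 at UTC+12 (offset 12h)
Target zone: UTC-10 (offset -10h)
Difference: -10 - (12) = -22 hours
Calculation: 18 + (-22) = -4
Wraparound: (-4) mod 24 = 20
Result: 20:33

20:33


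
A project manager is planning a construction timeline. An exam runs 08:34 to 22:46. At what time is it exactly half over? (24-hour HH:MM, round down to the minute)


Start time: 08:34 = 514 minutes from midnight
End time: 22:46 = 1366 minutes from midnight
Sum: 514 + 1366 = 1880
Midpoint: 1880 / 2 = 940 minutes
Convert: 940 / 60 = 15 hours, 40 minutes
Result: 15:40

15:40


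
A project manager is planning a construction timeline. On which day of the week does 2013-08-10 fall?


Date: 2013-08-10
January 1, 2013 is a Tuesday
Day of year: 222
Offset from Jan 1: 221 days
221 mod 7 = 4
Result: Saturday

Saturday


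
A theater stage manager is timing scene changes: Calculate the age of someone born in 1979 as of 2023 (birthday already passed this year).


Birth year: 1979
Current year: 2023
Age = current year - birth year
Age = 2023 - 1979 = 44

44


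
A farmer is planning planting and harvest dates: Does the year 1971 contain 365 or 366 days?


Year: 1971
Check leap year rules:
Divisible by 4? No
1971 is not a leap year
Days: 365

365


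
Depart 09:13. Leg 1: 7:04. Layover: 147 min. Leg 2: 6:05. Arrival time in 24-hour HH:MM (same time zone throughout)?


Depart: 09:13
Leg 1: +424 min -> 16:17
Layover: +147 min -> 18:44
Leg 2: +365 min -> 00:49
Total travel: 936 minutes = 15h 36m
Arrival: 00:49

00:49


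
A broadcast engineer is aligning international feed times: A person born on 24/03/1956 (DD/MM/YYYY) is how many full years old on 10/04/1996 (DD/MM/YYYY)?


Birth: 1956-03-24
Reference: 1996-04-10
Year difference: 1996 - 1956 = 40
Has birthday (03-24) occurred by 04-10? Yes
Age in full years: 40

40


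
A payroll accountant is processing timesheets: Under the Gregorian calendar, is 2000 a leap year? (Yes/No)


Year: 2000
Divisible by 4? 2000 / 4 = 500.0 -> Yes
Divisible by 100? 2000 / 100 = 20.0 -> Yes
Divisible by 400? 2000 / 400 = 5.0 -> Yes
Divisible by 400, so it IS a leap year

Yes


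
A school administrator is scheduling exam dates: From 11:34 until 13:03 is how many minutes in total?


Start time: 11:34 = 694 minutes from midnight
End time: 13:03 = 783 minutes from midnight
Difference: 783 - 694 = 89 minutes
That is 1 hours and 29 minutes

89


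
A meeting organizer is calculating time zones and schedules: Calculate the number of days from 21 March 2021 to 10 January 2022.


Start date: 2021-03-21
End date: 2022-01-10
Mar 2021: +11 days
Apr 2021: +30 days
May 2021: +31 days
... (8 more months)
Total: 295 days

295


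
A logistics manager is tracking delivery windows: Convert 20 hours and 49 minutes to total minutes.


Hours: 20
Extra minutes: 49
Minutes per hour: 60
Hours to minutes: 20 x 60 = 1200
Total: 1200 + 49 = 1249

1249


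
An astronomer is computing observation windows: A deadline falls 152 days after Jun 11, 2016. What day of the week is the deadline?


Start: 2016-06-11 (Saturday)
Step 1 - find target date: add 152 days
  2016-06-11 + 152 days = 2016-11-10
Step 2 - day of week:
  152 mod 7 = 5
  Saturday + 5 days -> Thursday
Result: Thursday (2016-11-10)

Thursday


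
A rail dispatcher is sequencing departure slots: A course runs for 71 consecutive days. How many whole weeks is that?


Total days: 71
Days per week: 7
Division: 71 / 7 = 10 remainder 1
Complete weeks: 10
Remaining days: 1

10


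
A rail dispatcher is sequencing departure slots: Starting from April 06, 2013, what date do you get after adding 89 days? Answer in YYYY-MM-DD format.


Start: 2013-04-06
Adding 89 days
Days remaining in April: 24
After April: 65 days still to add
May 2013: 31 days, 34 remaining
June 2013: 30 days, 4 remaining
July 2013 has 31 days, need 4
Result: 2013-07-04

2013-07-04


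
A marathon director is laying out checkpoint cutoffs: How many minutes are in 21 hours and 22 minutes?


Hours: 21
Minutes: 22
Convert hours to minutes: 21 x 60 = 1260
Add remaining minutes: 1260 + 22 = 1282

1282


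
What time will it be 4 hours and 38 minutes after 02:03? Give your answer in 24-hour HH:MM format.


Start time: 02:03
Adding: 4 hours 38 minutes
Minutes: 3 + 38 = 41
Hours: 2 + 4 + 0 = 6
Result: 06:41

06:41


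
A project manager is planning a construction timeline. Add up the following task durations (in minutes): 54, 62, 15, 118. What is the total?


Durations: 54, 62, 15, 118
Running sum: 54
+ 62 = 116
+ 15 = 131
+ 118 = 249
Total duration: 249 minutes
That is 4 hours and 9 minutes

249


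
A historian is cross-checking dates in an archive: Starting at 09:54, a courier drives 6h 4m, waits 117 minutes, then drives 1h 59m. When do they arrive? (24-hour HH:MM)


Depart: 09:54
Leg 1: +364 min -> 15:58
Layover: +117 min -> 17:55
Leg 2: +119 min -> 19:54
Total travel: 600 minutes = 10h 0m
Arrival: 19:54

19:54


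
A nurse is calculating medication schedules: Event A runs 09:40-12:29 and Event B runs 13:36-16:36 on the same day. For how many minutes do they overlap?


Interval A: [580, 749] minutes from midnight
Interval B: [816, 996] minutes from midnight
Overlap start = max(580, 816) = 816
Overlap end = min(749, 996) = 749
End <= start, so the intervals do not overlap: 0 minutes

0


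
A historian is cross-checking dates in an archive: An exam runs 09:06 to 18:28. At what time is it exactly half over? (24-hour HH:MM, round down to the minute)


Start time: 09:06 = 546 minutes from midnight
End time: 18:28 = 1108 minutes from midnight
Sum: 546 + 1108 = 1654
Midpoint: 1654 / 2 = 827 minutes
Convert: 827 / 60 = 13 hours, 47 minutes
Result: 13:47

13:47


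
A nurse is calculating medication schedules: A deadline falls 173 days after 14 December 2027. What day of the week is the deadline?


Start: 2027-12-14 (Tuesday)
Step 1 - find target date: add 173 days
  2027-12-14 + 173 days = 2028-06-04
Step 2 - day of week:
  173 mod 7 = 5
  Tuesday + 5 days -> Sunday
Result: Sunday (2028-06-04)

Sunday


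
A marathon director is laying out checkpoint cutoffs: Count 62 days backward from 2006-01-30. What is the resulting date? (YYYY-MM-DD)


Start: 2006-01-30
Subtracting 62 days
Days already passed in January: 30
After going back through January: 32 more days to subtract
December 2005: 31 days, 1 remaining
November 2005 has 30 days, need 1
Result: 2005-11-29

2005-11-29


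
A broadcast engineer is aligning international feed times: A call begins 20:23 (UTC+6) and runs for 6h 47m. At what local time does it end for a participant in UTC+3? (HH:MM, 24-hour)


Start: 20:23 in UTC+6
Step 1 - add duration:
  minutes: 23 + 47 = 70 (carry 1h)
  hours: 20 + 6 + 1 = 27
  end in UTC+6: 03:10
Step 2 - convert UTC+6 -> UTC+3:
  offset difference: 3 - (6) = -3 hours
  3 + (-3) = 0 -> mod 24 = 0
Result: 00:10 in UTC+3

00:10


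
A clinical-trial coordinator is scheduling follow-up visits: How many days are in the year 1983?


Year: 1983
Check leap year rules:
Divisible by 4? No
1983 is not a leap year
Days: 365

365


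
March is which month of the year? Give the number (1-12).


Calendar month order:
2. February
3. March <--
4. April
March is month number 3

3


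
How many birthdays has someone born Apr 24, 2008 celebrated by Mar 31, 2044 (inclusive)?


Birth: 2008-04-24
Reference: 2044-03-31
Year difference: 2044 - 2008 = 36
Has birthday (04-24) occurred by 03-31? No
Birthday not yet reached this year -> subtract 1
Age in full years: 35

35


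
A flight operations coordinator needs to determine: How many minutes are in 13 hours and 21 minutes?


Hours: 13
Extra minutes: 21
Minutes per hour: 60
Hours to minutes: 13 x 60 = 780
Total: 780 + 21 = 801

801


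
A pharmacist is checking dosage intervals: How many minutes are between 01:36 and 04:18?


Start time: 01:36 = 96 minutes from midnight
End time: 04:18 = 258 minutes from midnight
Difference: 258 - 96 = 162 minutes
That is 2 hours and 42 minutes

162


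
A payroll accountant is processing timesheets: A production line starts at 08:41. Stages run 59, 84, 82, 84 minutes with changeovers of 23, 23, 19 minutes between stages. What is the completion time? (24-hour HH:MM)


Start: 08:41 = 521 min from midnight
  after task 1 (59 min): 09:40
  after break (23 min): 10:03
  after task 2 (84 min): 11:27
  after break (23 min): 11:50
  after task 3 (82 min): 13:12
  after break (19 min): 13:31
  after task 4 (84 min): 14:55
Total elapsed: 374 minutes
End time: 14:55

14:55


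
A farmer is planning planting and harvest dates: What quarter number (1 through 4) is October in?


Month: October (month 10)
Q1: January-March (months 1-3)
Q2: April-June (months 4-6)
Q3: July-September (months 7-9)
Q4: October-December (months 10-12)
Month 10 falls in Q4

4


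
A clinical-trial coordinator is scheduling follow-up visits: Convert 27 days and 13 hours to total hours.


Days: 27
Extra hours: 13
Hours per day: 24
Days to hours: 27 x 24 = 648
Total: 648 + 13 = 661

661


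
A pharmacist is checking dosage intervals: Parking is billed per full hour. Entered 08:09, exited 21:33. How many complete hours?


Start: 08:09
End: 21:33
Hour difference: 21 - 8 = 13 hours
Minute difference: 33 - 9 = 24 minutes
Total minutes: 804
Complete hours: 804 / 60 = 13 (remainder 24)

13


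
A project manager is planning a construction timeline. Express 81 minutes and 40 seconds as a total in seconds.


Minutes: 81
Seconds: 40
Convert minutes to seconds: 81 x 60 = 4860
Add remaining seconds: 4860 + 40 = 4900

4900


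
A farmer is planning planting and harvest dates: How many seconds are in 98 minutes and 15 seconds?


Minutes: 98
Extra seconds: 15
Seconds per minute: 60
Minutes to seconds: 98 x 60 = 5880
Total: 5880 + 15 = 5895

5895


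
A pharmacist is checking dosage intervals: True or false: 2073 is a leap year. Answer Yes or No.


Year: 2073
Divisible by 4? 2073 / 4 = 518.25 -> No
Not divisible by 4, so NOT a leap year

No


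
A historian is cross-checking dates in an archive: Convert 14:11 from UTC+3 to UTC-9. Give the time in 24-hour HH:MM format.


Local time: 14:11 at UTC+3 (offset 3h)
Target zone: UTC-9 (offset -9h)
Difference: -9 - (3) = -12 hours
Calculation: 14 + (-12) = 2
Result: 02:11

02:11


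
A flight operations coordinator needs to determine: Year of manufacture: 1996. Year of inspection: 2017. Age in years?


Birth year: 1996
Current year: 2017
Age = current year - birth year
Age = 2017 - 1996 = 21

21


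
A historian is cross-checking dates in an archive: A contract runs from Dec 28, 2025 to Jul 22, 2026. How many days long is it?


Start date: 2025-12-28
End date: 2026-07-22
Dec 2025: +4 days
Jan 2026: +31 days
Feb 2026: +28 days
... (5 more months)
Total: 206 days

206


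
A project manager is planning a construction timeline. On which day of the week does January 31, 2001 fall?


Date: 2001-01-31
January 1, 2001 is a Monday
Day of year: 31
Offset from Jan 1: 30 days
30 mod 7 = 2
Result: Wednesday

Wednesday


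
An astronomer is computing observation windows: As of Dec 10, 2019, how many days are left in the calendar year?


Start: December 10, 2019
End: December 31, 2019
Days left in December: 21
Total: 21 days

21


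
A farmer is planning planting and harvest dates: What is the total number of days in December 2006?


Month: December
Year: 2006
December is a 31-day month
Total: 31 days

31


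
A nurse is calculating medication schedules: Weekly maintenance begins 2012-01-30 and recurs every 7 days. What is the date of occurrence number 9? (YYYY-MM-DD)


First occurrence: 2012-01-30 (occurrence 1)
Each occurrence is 7 days after the previous.
Occurrence 9 is 8 weeks after the first.
8 weeks = 56 days
2012-01-30 + 56 days = 2012-03-26

2012-03-26


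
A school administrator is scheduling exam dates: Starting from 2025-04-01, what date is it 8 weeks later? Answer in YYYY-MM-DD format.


Start: 2025-04-01
Weeks to add: 8
Convert to days: 8 x 7 = 56 days
Add 56 days to 2025-04-01
Result: 2025-05-27

2025-05-27


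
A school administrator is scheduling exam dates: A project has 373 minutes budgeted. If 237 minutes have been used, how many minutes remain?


Total budget: 373 minutes
Time used: 237 minutes
Remaining: 373 - 237 = 136 minutes
Percent used: 63.5%
Percent remaining: 36.5%

136


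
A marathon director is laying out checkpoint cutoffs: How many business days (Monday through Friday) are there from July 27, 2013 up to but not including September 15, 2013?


Start: 2013-07-27 (Saturday)
End (exclusive): 2013-09-15 (Sunday)
Total calendar days: 50
Full weeks: 50 // 7 = 7 -> 35 weekdays
Remaining 1 days starting on Saturday:
  Sat(-) -> 0 weekdays
Total business days: 35 + 0 = 35

35


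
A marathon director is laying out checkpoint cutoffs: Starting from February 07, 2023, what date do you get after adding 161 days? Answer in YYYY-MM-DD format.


Start: 2023-02-07
Adding 161 days
Days remaining in February: 21
After February: 140 days still to add
March 2023: 31 days, 109 remaining
April 2023: 30 days, 79 remaining
May 2023: 31 days, 48 remaining
June 2023: 30 days, 18 remaining
Result: 2023-07-18

2023-07-18


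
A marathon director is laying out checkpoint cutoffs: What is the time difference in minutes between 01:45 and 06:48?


Start time: 01:45 = 105 minutes from midnight
End time: 06:48 = 408 minutes from midnight
Difference: 408 - 105 = 303 minutes
That is 5 hours and 3 minutes

303


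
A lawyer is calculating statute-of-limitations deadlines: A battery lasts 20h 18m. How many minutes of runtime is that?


Hours: 20
Extra minutes: 18
Minutes per hour: 60
Hours to minutes: 20 x 60 = 1200
Total: 1200 + 18 = 1218

1218


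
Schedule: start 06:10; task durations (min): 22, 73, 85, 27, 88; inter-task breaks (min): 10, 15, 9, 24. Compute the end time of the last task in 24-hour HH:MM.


Start: 06:10 = 370 min from midnight
  after task 1 (22 min): 06:32
  after break (10 min): 06:42
  after task 2 (73 min): 07:55
  after break (15 min): 08:10
  after task 3 (85 min): 09:35
  after break (9 min): 09:44
  after task 4 (27 min): 10:11
  after break (24 min): 10:35
  after task 5 (88 min): 12:03
Total elapsed: 353 minutes
End time: 12:03

12:03


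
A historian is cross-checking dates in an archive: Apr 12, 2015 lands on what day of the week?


Date: 2015-04-12
January 1, 2015 is a Thursday
Day of year: 102
Offset from Jan 1: 101 days
101 mod 7 = 3
Result: Sunday

Sunday


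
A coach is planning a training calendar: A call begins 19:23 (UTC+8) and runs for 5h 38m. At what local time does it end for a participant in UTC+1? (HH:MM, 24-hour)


Start: 19:23 in UTC+8
Step 1 - add duration:
  minutes: 23 + 38 = 61 (carry 1h)
  hours: 19 + 5 + 1 = 25
  end in UTC+8: 01:01
Step 2 - convert UTC+8 -> UTC+1:
  offset difference: 1 - (8) = -7 hours
  1 + (-7) = -6 -> mod 24 = 18
Result: 18:01 in UTC+1

18:01


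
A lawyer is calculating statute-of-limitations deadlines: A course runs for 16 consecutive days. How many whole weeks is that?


Total days: 16
Days per week: 7
Division: 16 / 7 = 2 remainder 2
Complete weeks: 2
Remaining days: 2

2


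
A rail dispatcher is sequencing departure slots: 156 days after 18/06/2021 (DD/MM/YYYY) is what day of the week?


Start: 2021-06-18 (Friday)
Step 1 - find target date: add 156 days
  2021-06-18 + 156 days = 2021-11-21
Step 2 - day of week:
  156 mod 7 = 2
  Friday + 2 days -> Sunday
Result: Sunday (2021-11-21)

Sunday


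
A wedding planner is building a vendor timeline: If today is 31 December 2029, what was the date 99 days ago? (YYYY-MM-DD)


Start: 2029-12-31
Subtracting 99 days
Days already passed in December: 31
After going back through December: 68 more days to subtract
November 2029: 30 days, 38 remaining
October 2029: 31 days, 7 remaining
September 2029 has 30 days, need 7
Result: 2029-09-23

2029-09-23


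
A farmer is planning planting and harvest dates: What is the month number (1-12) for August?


Calendar month order:
7. July
8. August <--
9. September
August is month number 8

8


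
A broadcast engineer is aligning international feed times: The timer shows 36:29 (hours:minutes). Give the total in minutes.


Hours: 36
Minutes: 29
Convert hours to minutes: 36 x 60 = 2160
Add remaining minutes: 2160 + 29 = 2189

2189


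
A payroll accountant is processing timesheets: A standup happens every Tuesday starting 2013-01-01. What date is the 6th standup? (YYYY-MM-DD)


First occurrence: 2013-01-01 (occurrence 1)
Each occurrence is 7 days after the previous.
Occurrence 6 is 5 weeks after the first.
5 weeks = 35 days
2013-01-01 + 35 days = 2013-02-05

2013-02-05


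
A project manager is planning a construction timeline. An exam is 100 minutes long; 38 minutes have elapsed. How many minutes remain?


Total budget: 100 minutes
Time used: 38 minutes
Remaining: 100 - 38 = 62 minutes
Percent used: 38.0%
Percent remaining: 62.0%

62


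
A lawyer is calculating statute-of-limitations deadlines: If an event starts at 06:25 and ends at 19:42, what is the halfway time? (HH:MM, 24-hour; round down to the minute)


Start time: 06:25 = 385 minutes from midnight
End time: 19:42 = 1182 minutes from midnight
Sum: 385 + 1182 = 1567
Midpoint: 1567 / 2 = 783 minutes
Convert: 783 / 60 = 13 hours, 3 minutes
Result: 13:03

13:03


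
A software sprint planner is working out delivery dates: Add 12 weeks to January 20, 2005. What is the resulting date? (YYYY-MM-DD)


Start: 2005-01-20
Weeks to add: 12
Convert to days: 12 x 7 = 84 days
Add 84 days to 2005-01-20
Result: 2005-04-14

2005-04-14


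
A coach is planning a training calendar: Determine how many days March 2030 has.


Month: March
Year: 2030
March is a 31-day month
Total: 31 days

31


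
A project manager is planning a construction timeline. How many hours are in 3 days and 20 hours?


Days: 3
Extra hours: 20
Hours per day: 24
Days to hours: 3 x 24 = 72
Total: 72 + 20 = 92

92


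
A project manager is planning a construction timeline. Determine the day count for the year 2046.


Year: 2046
Check leap year rules:
Divisible by 4? No
2046 is not a leap year
Days: 365

365


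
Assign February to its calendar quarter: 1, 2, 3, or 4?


Month: February (month 2)
Q1: January-March (months 1-3)
Q2: April-June (months 4-6)
Q3: July-September (months 7-9)
Q4: October-December (months 10-12)
Month 2 falls in Q1

1


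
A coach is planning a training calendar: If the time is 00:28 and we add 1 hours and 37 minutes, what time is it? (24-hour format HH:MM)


Start time: 00:28
Adding: 1 hours 37 minutes
Minutes: 28 + 37 = 65
Minute overflow: 65 >= 60, so carry 1 hour, minutes = 5
Hours: 0 + 1 + 1 = 2
Result: 02:05

02:05


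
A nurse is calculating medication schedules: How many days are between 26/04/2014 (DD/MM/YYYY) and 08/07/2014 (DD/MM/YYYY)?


Start date: 2014-04-26
End date: 2014-07-08
Apr 2014: +5 days
May 2014: +31 days
Jun 2014: +30 days
Jul 2014: +7 days
Total: 73 days

73


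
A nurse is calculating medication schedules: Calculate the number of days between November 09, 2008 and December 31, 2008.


Start: November 09, 2008
End: December 31, 2008
Days left in November: 21
December: 31
Sum of remaining months: 31
Total: 21 + 31 = 52

52


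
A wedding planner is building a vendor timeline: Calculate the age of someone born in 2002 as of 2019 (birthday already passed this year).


Birth year: 2002
Current year: 2019
Age = current year - birth year
Age = 2019 - 2002 = 17

17


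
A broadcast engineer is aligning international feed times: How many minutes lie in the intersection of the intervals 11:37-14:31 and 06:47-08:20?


Interval A: [697, 871] minutes from midnight
Interval B: [407, 500] minutes from midnight
Overlap start = max(697, 407) = 697
Overlap end = min(871, 500) = 500
End <= start, so the intervals do not overlap: 0 minutes

0


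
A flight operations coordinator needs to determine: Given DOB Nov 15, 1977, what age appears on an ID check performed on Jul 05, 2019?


Birth: 1977-11-15
Reference: 2019-07-05
Year difference: 2019 - 1977 = 42
Has birthday (11-15) occurred by 07-05? No
Birthday not yet reached this year -> subtract 1
Age in full years: 41

41


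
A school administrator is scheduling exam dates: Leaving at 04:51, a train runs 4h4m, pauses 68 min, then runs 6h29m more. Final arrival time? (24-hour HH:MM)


Depart: 04:51
Leg 1: +244 min -> 08:55
Layover: +68 min -> 10:03
Leg 2: +389 min -> 16:32
Total travel: 701 minutes = 11h 41m
Arrival: 16:32

16:32


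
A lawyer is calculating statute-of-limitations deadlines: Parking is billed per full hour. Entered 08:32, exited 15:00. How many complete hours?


Start: 08:32
End: 15:00
Hour difference: 15 - 8 = 7 hours
Minute difference: 0 - 32 = -32 minutes
Total minutes: 388
Complete hours: 388 / 60 = 6 (remainder 28)

6


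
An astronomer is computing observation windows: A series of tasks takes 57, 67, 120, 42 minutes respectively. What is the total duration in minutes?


Durations: 57, 67, 120, 42
Running sum: 57
+ 67 = 124
+ 120 = 244
+ 42 = 286
Total duration: 286 minutes
That is 4 hours and 46 minutes

286


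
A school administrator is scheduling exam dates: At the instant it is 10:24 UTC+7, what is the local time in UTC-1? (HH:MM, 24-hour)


Local time: 10:24 at UTC+7 (offset 7h)
Target zone: UTC-1 (offset -1h)
Difference: -1 - (7) = -8 hours
Calculation: 10 + (-8) = 2
Result: 02:24

02:24


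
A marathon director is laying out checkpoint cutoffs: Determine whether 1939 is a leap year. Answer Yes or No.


Year: 1939
Divisible by 4? 1939 / 4 = 484.75 -> No
Not divisible by 4, so NOT a leap year

No


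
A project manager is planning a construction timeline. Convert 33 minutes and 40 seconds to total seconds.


Minutes: 33
Extra seconds: 40
Seconds per minute: 60
Minutes to seconds: 33 x 60 = 1980
Total: 1980 + 40 = 2020

2020


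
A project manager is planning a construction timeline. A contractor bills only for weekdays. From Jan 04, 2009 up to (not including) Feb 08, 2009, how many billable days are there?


Start: 2009-01-04 (Sunday)
End (exclusive): 2009-02-08 (Sunday)
Total calendar days: 35
Full weeks: 35 // 7 = 5 -> 25 weekdays
Remaining 0 days starting on Sunday:
Total business days: 25 + 0 = 25

25


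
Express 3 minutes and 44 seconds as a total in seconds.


Minutes: 3
Seconds: 44
Convert minutes to seconds: 3 x 60 = 180
Add remaining seconds: 180 + 44 = 224

224


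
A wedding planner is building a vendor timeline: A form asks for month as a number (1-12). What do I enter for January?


Calendar month order:
1. January <--
2. February
January is month number 1

1


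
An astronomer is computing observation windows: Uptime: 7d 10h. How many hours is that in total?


Days: 7
Extra hours: 10
Hours per day: 24
Days to hours: 7 x 24 = 168
Total: 168 + 10 = 178

178


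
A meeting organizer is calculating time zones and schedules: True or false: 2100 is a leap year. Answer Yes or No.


Year: 2100
Divisible by 4? 2100 / 4 = 525.0 -> Yes
Divisible by 100? 2100 / 100 = 21.0 -> Yes
Divisible by 400? 2100 / 400 = 5.25 -> No
Divisible by 100 but not 400, so NOT a leap year

No


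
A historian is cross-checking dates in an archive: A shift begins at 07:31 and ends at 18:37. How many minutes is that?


Start time: 07:31 = 451 minutes from midnight
End time: 18:37 = 1117 minutes from midnight
Difference: 1117 - 451 = 666 minutes
That is 11 hours and 6 minutes

666


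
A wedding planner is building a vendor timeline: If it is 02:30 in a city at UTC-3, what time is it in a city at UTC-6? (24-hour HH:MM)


Local time: 02:30 at UTC-3 (offset -3h)
Target zone: UTC-6 (offset -6h)
Difference: -6 - (-3) = -3 hours
Calculation: 2 + (-3) = -1
Wraparound: (-1) mod 24 = 23
Result: 23:30

23:30


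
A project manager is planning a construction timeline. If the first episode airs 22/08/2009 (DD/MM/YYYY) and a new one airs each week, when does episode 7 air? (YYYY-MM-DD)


First occurrence: 2009-08-22 (occurrence 1)
Each occurrence is 7 days after the previous.
Occurrence 7 is 6 weeks after the first.
6 weeks = 42 days
2009-08-22 + 42 days = 2009-10-03

2009-10-03


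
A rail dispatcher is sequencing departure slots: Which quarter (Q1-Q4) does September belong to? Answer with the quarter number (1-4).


Month: September (month 9)
Q1: January-March (months 1-3)
Q2: April-June (months 4-6)
Q3: July-September (months 7-9)
Q4: October-December (months 10-12)
Month 9 falls in Q3

3


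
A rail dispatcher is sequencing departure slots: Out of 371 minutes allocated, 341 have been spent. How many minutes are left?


Total budget: 371 minutes
Time used: 341 minutes
Remaining: 371 - 341 = 30 minutes
Percent used: 91.9%
Percent remaining: 8.1%

30


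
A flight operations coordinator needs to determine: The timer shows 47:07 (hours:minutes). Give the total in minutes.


Hours: 47
Minutes: 7
Convert hours to minutes: 47 x 60 = 2820
Add remaining minutes: 2820 + 7 = 2827

2827


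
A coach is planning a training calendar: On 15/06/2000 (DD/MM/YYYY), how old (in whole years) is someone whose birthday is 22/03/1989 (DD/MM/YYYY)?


Birth: 1989-03-22
Reference: 2000-06-15
Year difference: 2000 - 1989 = 11
Has birthday (03-22) occurred by 06-15? Yes
Age in full years: 11

11


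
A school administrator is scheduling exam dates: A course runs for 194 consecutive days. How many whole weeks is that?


Total days: 194
Days per week: 7
Division: 194 / 7 = 27 remainder 5
Complete weeks: 27
Remaining days: 5

27


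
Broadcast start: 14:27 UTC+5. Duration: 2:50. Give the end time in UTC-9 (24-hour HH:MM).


Start: 14:27 in UTC+5
Step 1 - add duration:
  minutes: 27 + 50 = 77 (carry 1h)
  hours: 14 + 2 + 1 = 17
  end in UTC+5: 17:17
Step 2 - convert UTC+5 -> UTC-9:
  offset difference: -9 - (5) = -14 hours
  17 + (-14) = 3 -> mod 24 = 3
Result: 03:17 in UTC-9

03:17


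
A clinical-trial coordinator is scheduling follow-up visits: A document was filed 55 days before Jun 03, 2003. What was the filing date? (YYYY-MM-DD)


Start: 2003-06-03
Subtracting 55 days
Days already passed in June: 3
After going back through June: 52 more days to subtract
May 2003: 31 days, 21 remaining
April 2003 has 30 days, need 21
Result: 2003-04-09

2003-04-09


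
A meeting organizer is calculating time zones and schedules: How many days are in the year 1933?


Year: 1933
Check leap year rules:
Divisible by 4? No
1933 is not a leap year
Days: 365

365


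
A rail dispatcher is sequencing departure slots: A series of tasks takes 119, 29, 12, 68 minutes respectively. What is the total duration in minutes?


Durations: 119, 29, 12, 68
Running sum: 119
+ 29 = 148
+ 12 = 160
+ 68 = 228
Total duration: 228 minutes
That is 3 hours and 48 minutes

228


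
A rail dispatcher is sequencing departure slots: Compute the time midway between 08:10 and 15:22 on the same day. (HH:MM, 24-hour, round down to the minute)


Start time: 08:10 = 490 minutes from midnight
End time: 15:22 = 922 minutes from midnight
Sum: 490 + 922 = 1412
Midpoint: 1412 / 2 = 706 minutes
Convert: 706 / 60 = 11 hours, 46 minutes
Result: 11:46

11:46


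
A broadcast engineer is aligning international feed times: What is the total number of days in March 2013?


Month: March
Year: 2013
March is a 31-day month
Total: 31 days

31


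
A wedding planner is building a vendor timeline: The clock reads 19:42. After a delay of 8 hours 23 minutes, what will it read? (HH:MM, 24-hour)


Start time: 19:42
Adding: 8 hours 23 minutes
Minutes: 42 + 23 = 65
Minute overflow: 65 >= 60, so carry 1 hour, minutes = 5
Hours: 19 + 8 + 1 = 28
Hour wraparound: 28 mod 24 = 4
Result: 04:05

04:05


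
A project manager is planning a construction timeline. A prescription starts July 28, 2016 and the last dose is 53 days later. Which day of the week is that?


Start: 2016-07-28 (Thursday)
Step 1 - find target date: add 53 days
  2016-07-28 + 53 days = 2016-09-19
Step 2 - day of week:
  53 mod 7 = 4
  Thursday + 4 days -> Monday
Result: Monday (2016-09-19)

Monday


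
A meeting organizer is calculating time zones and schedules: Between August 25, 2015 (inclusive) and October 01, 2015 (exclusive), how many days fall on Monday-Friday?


Start: 2015-08-25 (Tuesday)
End (exclusive): 2015-10-01 (Thursday)
Total calendar days: 37
Full weeks: 37 // 7 = 5 -> 25 weekdays
Remaining 2 days starting on Tuesday:
  Tue(w), Wed(w) -> 2 weekdays
Total business days: 25 + 2 = 27

27


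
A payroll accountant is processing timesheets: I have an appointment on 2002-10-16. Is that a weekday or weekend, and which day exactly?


Date: 2002-10-16
January 1, 2002 is a Tuesday
Day of year: 289
Offset from Jan 1: 288 days
288 mod 7 = 1
Result: Wednesday

Wednesday


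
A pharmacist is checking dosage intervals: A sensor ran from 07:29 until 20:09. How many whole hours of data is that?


Start: 07:29
End: 20:09
Hour difference: 20 - 7 = 13 hours
Minute difference: 9 - 29 = -20 minutes
Total minutes: 760
Complete hours: 760 / 60 = 12 (remainder 40)

12


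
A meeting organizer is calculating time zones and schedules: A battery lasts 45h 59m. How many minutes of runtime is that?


Hours: 45
Extra minutes: 59
Minutes per hour: 60
Hours to minutes: 45 x 60 = 2700
Total: 2700 + 59 = 2759

2759


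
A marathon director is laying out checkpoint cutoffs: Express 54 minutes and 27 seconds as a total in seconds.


Minutes: 54
Seconds: 27
Convert minutes to seconds: 54 x 60 = 3240
Add remaining seconds: 3240 + 27 = 3267

3267


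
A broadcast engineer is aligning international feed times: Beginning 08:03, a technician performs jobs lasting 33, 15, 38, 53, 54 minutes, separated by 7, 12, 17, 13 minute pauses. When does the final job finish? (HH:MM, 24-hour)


Start: 08:03 = 483 min from midnight
  after task 1 (33 min): 08:36
  after break (7 min): 08:43
  after task 2 (15 min): 08:58
  after break (12 min): 09:10
  after task 3 (38 min): 09:48
  after break (17 min): 10:05
  after task 4 (53 min): 10:58
  after break (13 min): 11:11
  after task 5 (54 min): 12:05
Total elapsed: 242 minutes
End time: 12:05

12:05


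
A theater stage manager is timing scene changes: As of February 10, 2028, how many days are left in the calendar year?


Start: February 10, 2028
End: December 31, 2028
Days left in February: 19
March: 31
April: 30
May: 31
June: 30
... plus remaining months
Sum of remaining months: 306
Total: 19 + 306 = 325

325


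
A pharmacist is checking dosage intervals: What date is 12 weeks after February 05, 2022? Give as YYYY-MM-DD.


Start: 2022-02-05
Weeks to add: 12
Convert to days: 12 x 7 = 84 days
Add 84 days to 2022-02-05
Result: 2022-04-30

2022-04-30


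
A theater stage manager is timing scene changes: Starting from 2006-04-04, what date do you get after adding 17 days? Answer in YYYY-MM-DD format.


Start: 2006-04-04
Adding 17 days
Days remaining in April: 26
Result: 2006-04-21

2006-04-21


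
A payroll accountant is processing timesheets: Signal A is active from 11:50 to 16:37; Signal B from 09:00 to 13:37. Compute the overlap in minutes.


Interval A: [710, 997] minutes from midnight
Interval B: [540, 817] minutes from midnight
Overlap start = max(710, 540) = 710
Overlap end = min(997, 817) = 817
Overlap = 817 - 710 = 107 minutes

107


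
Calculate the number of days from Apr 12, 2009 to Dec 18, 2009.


Start date: 2009-04-12
End date: 2009-12-18
Apr 2009: +19 days
May 2009: +31 days
Jun 2009: +30 days
... (6 more months)
Total: 250 days

250


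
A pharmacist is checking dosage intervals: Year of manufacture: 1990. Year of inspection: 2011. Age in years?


Birth year: 1990
Current year: 2011
Age = current year - birth year
Age = 2011 - 1990 = 21

21


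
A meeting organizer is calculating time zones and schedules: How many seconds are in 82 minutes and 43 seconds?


Minutes: 82
Extra seconds: 43
Seconds per minute: 60
Minutes to seconds: 82 x 60 = 4920
Total: 4920 + 43 = 4963

4963


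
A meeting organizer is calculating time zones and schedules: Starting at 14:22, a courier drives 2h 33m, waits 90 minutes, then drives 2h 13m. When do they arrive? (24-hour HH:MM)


Depart: 14:22
Leg 1: +153 min -> 16:55
Layover: +90 min -> 18:25
Leg 2: +133 min -> 20:38
Total travel: 376 minutes = 6h 16m
Arrival: 20:38

20:38


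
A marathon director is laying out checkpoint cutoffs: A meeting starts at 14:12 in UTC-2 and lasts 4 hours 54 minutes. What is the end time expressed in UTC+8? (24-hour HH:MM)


Start: 14:12 in UTC-2
Step 1 - add duration:
  minutes: 12 + 54 = 66 (carry 1h)
  hours: 14 + 4 + 1 = 19
  end in UTC-2: 19:06
Step 2 - convert UTC-2 -> UTC+8:
  offset difference: 8 - (-2) = 10 hours
  19 + (10) = 29 -> mod 24 = 5
Result: 05:06 in UTC+8

05:06


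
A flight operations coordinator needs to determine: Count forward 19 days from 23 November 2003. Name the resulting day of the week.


Start: 2003-11-23 (Sunday)
Step 1 - find target date: add 19 days
  2003-11-23 + 19 days = 2003-12-12
Step 2 - day of week:
  19 mod 7 = 5
  Sunday + 5 days -> Friday
Result: Friday (2003-12-12)

Friday


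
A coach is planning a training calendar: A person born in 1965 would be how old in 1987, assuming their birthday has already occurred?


Birth year: 1965
Current year: 1987
Age = current year - birth year
Age = 1987 - 1965 = 22

22


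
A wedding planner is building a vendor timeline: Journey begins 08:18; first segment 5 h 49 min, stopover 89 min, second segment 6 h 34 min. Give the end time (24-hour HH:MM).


Depart: 08:18
Leg 1: +349 min -> 14:07
Layover: +89 min -> 15:36
Leg 2: +394 min -> 22:10
Total travel: 832 minutes = 13h 52m
Arrival: 22:10

22:10


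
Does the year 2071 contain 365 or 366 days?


Year: 2071
Check leap year rules:
Divisible by 4? No
2071 is not a leap year
Days: 365

365


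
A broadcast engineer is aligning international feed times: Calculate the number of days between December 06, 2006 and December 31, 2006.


Start: December 06, 2006
End: December 31, 2006
Days left in December: 25
Total: 25 days

25


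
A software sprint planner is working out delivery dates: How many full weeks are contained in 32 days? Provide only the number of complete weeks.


Total days: 32
Days per week: 7
Division: 32 / 7 = 4 remainder 4
Complete weeks: 4
Remaining days: 4

4
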